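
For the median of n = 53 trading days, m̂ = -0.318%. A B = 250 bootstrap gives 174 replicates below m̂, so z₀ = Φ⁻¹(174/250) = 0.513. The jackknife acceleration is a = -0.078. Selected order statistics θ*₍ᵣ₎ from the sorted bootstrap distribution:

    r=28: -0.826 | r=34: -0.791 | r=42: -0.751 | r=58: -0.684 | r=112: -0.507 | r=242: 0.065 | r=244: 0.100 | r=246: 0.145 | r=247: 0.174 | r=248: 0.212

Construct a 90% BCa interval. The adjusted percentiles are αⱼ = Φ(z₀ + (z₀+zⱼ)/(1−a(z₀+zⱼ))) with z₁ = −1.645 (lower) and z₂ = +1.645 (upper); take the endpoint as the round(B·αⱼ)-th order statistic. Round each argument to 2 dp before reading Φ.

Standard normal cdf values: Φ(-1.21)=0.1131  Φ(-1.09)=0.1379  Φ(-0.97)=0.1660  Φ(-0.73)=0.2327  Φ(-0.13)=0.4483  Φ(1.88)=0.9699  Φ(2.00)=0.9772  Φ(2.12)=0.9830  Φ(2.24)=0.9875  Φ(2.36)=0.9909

Lower: z₀ + z₁ = 0.513 + (-1.645) = -1.132; 1 − a(z₀+z₁) = 1 − (-0.078)(-1.132) = 0.9117; argument = 0.513 + (-1.132)/0.9117 = -0.7286 → -0.73.
α₁ = Φ(-0.73) = 0.2327; rank = round(250 × 0.2327) = 58; θ*₍58₎ = -0.684.
Upper: z₀ + z₂ = 2.158; 1 − a(z₀+z₂) = 1.1683; argument = 2.3601 → 2.36; α₂ = 0.9909; rank = 248; θ*₍248₎ = 0.212.

(-0.684, 0.212)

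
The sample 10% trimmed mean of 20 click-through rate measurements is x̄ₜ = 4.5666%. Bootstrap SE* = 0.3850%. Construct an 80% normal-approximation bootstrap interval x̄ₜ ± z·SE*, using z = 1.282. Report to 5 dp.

Margin = 1.282 × 0.3850 = 0.493570
Interval: 4.5666 ± 0.493570

(4.07303, 5.06017)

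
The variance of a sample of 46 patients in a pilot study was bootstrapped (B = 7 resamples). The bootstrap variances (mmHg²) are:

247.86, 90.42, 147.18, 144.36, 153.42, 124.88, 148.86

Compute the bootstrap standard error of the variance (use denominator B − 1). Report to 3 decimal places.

SE* = 47.964

Bootstrap SE is the standard deviation of the 7 replicate variances.
Mean of replicates: (247.86 + 90.42 + 147.18 + 144.36 + 153.42 + 124.88 + 148.86) / 7 = 1056.9800 / 7 = 150.9971
Sum of squared deviations: (+96.8629)² + (−60.5771)² + (−3.8171)² + (−6.6371)² + (+2.4229)² + (−26.1171)² + (−2.1371)² = 13803.1683
Variance = 13803.1683 / 6 = 2300.5281
SE* = √2300.5281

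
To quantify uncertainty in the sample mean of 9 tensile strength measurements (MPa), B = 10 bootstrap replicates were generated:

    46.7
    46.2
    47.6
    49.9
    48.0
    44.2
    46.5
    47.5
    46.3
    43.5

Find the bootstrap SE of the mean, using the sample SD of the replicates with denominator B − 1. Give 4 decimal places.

SE* = 1.8344

Bootstrap SE is the standard deviation of the 10 replicate means.
Mean of replicates: (46.7 + 46.2 + 47.6 + 49.9 + 48.0 + 44.2 + 46.5 + 47.5 + 46.3 + 43.5) / 10 = 466.40000 / 10 = 46.64000
Sum of squared deviations: (+0.06000)² + (−0.44000)² + (+0.96000)² + (+3.26000)² + (+1.36000)² + (−2.44000)² + (−0.14000)² + (+0.86000)² + (−0.34000)² + (−3.14000)² = 30.28400
Variance = 30.28400 / 9 = 3.36489
SE* = √3.36489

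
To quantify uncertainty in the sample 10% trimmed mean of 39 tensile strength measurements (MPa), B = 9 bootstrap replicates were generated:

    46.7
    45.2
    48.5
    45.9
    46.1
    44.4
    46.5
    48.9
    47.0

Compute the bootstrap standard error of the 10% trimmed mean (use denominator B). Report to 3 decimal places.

Bootstrap SE is the standard deviation of the 9 replicate 10% trimmed means.
Mean of replicates: (46.7 + 45.2 + 48.5 + 45.9 + 46.1 + 44.4 + 46.5 + 48.9 + 47.0) / 9 = 419.2000 / 9 = 46.5778
Sum of squared deviations: (+0.1222)² + (−1.3778)² + (+1.9222)² + (−0.6778)² + (−0.4778)² + (−2.1778)² + (−0.0778)² + (+2.3222)² + (+0.4222)² = 16.6156
Variance = 16.6156 / 9 = 1.8462
SE* = √1.8462

SE* = 1.359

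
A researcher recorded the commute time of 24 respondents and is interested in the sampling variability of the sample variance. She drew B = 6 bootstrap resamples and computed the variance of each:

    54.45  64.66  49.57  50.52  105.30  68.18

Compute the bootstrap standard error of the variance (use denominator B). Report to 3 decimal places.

Bootstrap SE is the standard deviation of the 6 replicate variances.
Mean of replicates: (54.45 + 64.66 + 49.57 + 50.52 + 105.30 + 68.18) / 6 = 392.6800 / 6 = 65.4467
Sum of squared deviations: (−10.9967)² + (−0.7867)² + (−15.8767)² + (−14.9267)² + (+39.8533)² + (+2.7333)² = 2192.1787
Variance = 2192.1787 / 6 = 365.3631
SE* = √365.3631

SE* = 19.114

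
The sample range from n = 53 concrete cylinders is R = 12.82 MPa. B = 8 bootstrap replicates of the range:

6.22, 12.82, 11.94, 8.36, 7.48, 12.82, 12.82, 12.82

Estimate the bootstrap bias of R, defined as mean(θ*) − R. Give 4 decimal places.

mean(θ*) = (6.22 + 12.82 + 11.94 + 8.36 + 7.48 + 12.82 + 12.82 + 12.82) / 8 = 10.66000
bias = 10.66000 − 12.82

bias = −2.1600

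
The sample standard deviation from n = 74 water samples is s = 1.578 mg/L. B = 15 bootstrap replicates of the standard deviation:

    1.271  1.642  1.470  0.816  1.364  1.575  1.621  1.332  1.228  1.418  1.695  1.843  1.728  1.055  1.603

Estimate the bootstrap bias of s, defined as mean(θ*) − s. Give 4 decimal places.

mean(θ*) = (1.271 + 1.642 + 1.470 + 0.816 + 1.364 + 1.575 + 1.621 + 1.332 + 1.228 + 1.418 + 1.695 + 1.843 + 1.728 + 1.055 + 1.603) / 15 = 1.44407
bias = 1.44407 − 1.578

bias = −0.1339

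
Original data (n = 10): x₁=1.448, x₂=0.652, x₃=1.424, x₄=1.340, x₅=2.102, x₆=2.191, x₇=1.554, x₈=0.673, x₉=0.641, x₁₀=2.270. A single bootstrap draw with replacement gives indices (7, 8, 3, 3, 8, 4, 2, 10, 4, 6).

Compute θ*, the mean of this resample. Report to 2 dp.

Resample values: 1.554, 0.673, 1.424, 1.424, 0.673, 1.340, 0.652, 2.270, 1.340, 2.191.
Mean = (1.554 + 0.673 + 1.424 + 1.424 + 0.673 + 1.340 + 0.652 + 2.270 + 1.340 + 2.191) / 10 = 13.5410 / 10 = 1.35

θ* = 1.35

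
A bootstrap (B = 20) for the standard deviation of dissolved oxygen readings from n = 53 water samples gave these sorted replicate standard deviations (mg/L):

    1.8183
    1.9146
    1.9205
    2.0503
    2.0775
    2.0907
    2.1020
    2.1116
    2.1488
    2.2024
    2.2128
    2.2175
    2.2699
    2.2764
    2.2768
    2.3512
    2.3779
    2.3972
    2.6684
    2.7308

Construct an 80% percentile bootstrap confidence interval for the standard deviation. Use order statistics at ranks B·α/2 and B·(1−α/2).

α = 0.20; lower rank = 20 × 0.100 = 2; upper rank = 20 × 0.900 = 18.
The 2nd smallest replicate is 1.9146; the 18th is 2.3972.

(1.9146, 2.3972)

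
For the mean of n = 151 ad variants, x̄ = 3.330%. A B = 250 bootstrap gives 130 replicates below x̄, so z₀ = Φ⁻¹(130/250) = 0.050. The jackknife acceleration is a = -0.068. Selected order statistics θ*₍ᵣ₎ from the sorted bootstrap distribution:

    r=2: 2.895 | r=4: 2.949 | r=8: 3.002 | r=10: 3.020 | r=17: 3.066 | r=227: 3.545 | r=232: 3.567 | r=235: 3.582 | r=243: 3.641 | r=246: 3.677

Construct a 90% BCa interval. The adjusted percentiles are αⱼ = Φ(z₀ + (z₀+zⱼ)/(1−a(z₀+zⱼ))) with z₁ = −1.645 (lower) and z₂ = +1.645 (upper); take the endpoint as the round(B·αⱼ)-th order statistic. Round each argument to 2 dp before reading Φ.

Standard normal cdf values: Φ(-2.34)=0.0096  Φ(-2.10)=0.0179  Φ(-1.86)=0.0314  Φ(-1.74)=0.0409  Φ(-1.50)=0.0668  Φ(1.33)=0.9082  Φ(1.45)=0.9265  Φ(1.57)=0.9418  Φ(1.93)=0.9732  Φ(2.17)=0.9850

Lower: z₀ + z₁ = 0.050 + (-1.645) = -1.595; 1 − a(z₀+z₁) = 1 − (-0.068)(-1.595) = 0.8915; argument = 0.050 + (-1.595)/0.8915 = -1.7390 → -1.74.
α₁ = Φ(-1.74) = 0.0409; rank = round(250 × 0.0409) = 10; θ*₍10₎ = 3.020.
Upper: z₀ + z₂ = 1.695; 1 − a(z₀+z₂) = 1.1153; argument = 1.5698 → 1.57; α₂ = 0.9418; rank = 235; θ*₍235₎ = 3.582.

(3.020, 3.582)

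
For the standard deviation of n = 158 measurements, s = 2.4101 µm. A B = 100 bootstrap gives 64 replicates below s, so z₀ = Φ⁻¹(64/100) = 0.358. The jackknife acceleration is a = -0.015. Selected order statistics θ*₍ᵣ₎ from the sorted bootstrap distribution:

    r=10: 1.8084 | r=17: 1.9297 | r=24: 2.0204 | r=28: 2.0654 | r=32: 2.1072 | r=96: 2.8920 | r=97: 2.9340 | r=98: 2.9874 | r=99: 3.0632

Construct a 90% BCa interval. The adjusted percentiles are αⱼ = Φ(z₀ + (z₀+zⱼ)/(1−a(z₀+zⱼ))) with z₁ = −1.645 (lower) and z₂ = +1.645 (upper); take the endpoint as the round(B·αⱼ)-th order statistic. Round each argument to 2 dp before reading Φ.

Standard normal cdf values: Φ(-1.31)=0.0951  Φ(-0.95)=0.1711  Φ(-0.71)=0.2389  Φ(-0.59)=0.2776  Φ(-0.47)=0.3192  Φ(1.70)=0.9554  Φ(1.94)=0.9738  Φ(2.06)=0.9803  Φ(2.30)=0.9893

Lower: z₀ + z₁ = 0.358 + (-1.645) = -1.287; 1 − a(z₀+z₁) = 1 − (-0.015)(-1.287) = 0.9807; argument = 0.358 + (-1.287)/0.9807 = -0.9543 → -0.95.
α₁ = Φ(-0.95) = 0.1711; rank = round(100 × 0.1711) = 17; θ*₍17₎ = 1.9297.
Upper: z₀ + z₂ = 2.003; 1 − a(z₀+z₂) = 1.0300; argument = 2.3026 → 2.30; α₂ = 0.9893; rank = 99; θ*₍99₎ = 3.0632.

(1.9297, 3.0632)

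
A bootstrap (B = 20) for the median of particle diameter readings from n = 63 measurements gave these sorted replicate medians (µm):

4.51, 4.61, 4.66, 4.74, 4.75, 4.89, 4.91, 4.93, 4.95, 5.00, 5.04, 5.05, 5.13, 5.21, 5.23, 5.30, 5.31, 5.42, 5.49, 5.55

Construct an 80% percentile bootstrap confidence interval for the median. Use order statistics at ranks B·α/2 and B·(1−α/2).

(4.61, 5.42)

α = 0.20; lower rank = 20 × 0.100 = 2; upper rank = 20 × 0.900 = 18.
The 2nd smallest replicate is 4.61; the 18th is 5.42.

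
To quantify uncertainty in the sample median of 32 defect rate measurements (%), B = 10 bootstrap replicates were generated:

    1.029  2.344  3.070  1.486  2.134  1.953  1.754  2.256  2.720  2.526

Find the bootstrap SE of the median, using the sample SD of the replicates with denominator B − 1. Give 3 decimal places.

SE* = 0.601

Bootstrap SE is the standard deviation of the 10 replicate medians.
Mean of replicates: (1.029 + 2.344 + 3.070 + 1.486 + 2.134 + 1.953 + 1.754 + 2.256 + 2.720 + 2.526) / 10 = 21.2720 / 10 = 2.1272
Sum of squared deviations: (−1.0982)² + (+0.2168)² + (+0.9428)² + (−0.6412)² + (+0.0068)² + (−0.1742)² + (−0.3732)² + (+0.1288)² + (+0.5928)² + (+0.3988)² = 3.2498
Variance = 3.2498 / 9 = 0.3611
SE* = √0.3611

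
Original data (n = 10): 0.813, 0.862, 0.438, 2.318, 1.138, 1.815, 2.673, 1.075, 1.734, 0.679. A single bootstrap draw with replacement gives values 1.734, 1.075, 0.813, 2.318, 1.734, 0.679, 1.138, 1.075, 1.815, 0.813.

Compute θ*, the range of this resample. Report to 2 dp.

Range = 2.318 − 0.679 = 1.64

θ* = 1.64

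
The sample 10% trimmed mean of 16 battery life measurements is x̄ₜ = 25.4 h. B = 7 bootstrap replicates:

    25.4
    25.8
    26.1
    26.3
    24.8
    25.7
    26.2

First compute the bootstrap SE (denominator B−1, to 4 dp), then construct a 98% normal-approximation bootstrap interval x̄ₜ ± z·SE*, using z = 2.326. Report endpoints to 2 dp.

(24.18, 26.62)

Mean of replicates = 25.7571; sum of squared deviations = 1.6571; SE* = √(1.6571/6) = 0.5255
Margin = 2.326 × 0.5255 = 1.222
Interval: 25.4 ± 1.222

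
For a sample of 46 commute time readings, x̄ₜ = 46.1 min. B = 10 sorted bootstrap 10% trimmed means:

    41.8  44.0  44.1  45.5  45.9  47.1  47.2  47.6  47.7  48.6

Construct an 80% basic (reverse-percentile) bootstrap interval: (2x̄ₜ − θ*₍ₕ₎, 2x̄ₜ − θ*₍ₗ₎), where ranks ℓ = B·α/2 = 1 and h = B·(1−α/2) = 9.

Percentile endpoints at ranks 1 and 9: θ*₍1₎ = 41.8, θ*₍9₎ = 47.7.
Basic interval reflects these around x̄ₜ:
  lower = 2 × 46.1 − 47.7 = 44.5
  upper = 2 × 46.1 − 41.8 = 50.4

(44.5, 50.4)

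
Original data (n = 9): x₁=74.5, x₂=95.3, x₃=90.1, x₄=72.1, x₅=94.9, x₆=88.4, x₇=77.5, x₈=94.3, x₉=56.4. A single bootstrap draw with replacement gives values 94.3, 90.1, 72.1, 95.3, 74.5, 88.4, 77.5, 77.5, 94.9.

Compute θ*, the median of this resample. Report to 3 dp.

Sorted: 72.1, 74.5, 77.5, 77.5, 88.4, 90.1, 94.3, 94.9, 95.3
Median = middle value = 88.400

θ* = 88.400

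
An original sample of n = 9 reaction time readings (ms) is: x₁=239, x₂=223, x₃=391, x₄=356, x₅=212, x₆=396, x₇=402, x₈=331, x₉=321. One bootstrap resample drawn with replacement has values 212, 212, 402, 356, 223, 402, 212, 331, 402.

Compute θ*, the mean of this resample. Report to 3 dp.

θ* = 305.778

Mean = (212 + 212 + 402 + 356 + 223 + 402 + 212 + 331 + 402) / 9 = 2752.0 / 9 = 305.778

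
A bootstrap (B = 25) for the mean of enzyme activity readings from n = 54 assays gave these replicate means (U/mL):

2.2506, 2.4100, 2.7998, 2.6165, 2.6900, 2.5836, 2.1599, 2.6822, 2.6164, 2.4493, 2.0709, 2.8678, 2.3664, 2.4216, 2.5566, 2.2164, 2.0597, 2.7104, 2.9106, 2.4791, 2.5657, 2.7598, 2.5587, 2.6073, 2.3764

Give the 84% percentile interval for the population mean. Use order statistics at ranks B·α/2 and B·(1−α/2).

(2.0709, 2.7998)

Sorted replicates: 2.0597, 2.0709, 2.1599, 2.2164, 2.2506, 2.3664, 2.3764, 2.4100, 2.4216, 2.4493, 2.4791, 2.5566, 2.5587, 2.5657, 2.5836, 2.6073, 2.6164, 2.6165, 2.6822, 2.6900, 2.7104, 2.7598, 2.7998, 2.8678, 2.9106
α = 0.16; lower rank = 25 × 0.080 = 2; upper rank = 25 × 0.920 = 23.
The 2nd smallest replicate is 2.0709; the 23rd is 2.7998.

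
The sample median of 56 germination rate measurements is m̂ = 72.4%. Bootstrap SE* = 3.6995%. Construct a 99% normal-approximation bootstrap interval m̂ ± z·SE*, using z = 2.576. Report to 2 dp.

(62.87, 81.93)

Margin = 2.576 × 3.6995 = 9.530
Interval: 72.4 ± 9.530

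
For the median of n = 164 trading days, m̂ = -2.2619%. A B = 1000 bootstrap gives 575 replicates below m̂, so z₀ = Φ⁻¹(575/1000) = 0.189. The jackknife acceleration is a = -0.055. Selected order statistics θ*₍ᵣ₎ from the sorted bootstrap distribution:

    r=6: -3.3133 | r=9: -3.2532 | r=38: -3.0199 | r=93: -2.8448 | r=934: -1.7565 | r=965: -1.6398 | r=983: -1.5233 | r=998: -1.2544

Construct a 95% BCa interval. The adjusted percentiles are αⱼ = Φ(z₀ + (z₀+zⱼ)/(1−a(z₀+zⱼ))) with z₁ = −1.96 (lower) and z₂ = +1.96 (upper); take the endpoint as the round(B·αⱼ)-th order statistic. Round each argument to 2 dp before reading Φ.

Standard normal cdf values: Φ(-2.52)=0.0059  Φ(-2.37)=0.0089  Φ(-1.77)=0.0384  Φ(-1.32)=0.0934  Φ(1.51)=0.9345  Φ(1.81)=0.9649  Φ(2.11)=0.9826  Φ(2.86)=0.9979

Lower: z₀ + z₁ = 0.189 + (-1.960) = -1.771; 1 − a(z₀+z₁) = 1 − (-0.055)(-1.771) = 0.9026; argument = 0.189 + (-1.771)/0.9026 = -1.7731 → -1.77.
α₁ = Φ(-1.77) = 0.0384; rank = round(1000 × 0.0384) = 38; θ*₍38₎ = -3.0199.
Upper: z₀ + z₂ = 2.149; 1 − a(z₀+z₂) = 1.1182; argument = 2.1108 → 2.11; α₂ = 0.9826; rank = 983; θ*₍983₎ = -1.5233.

(-3.0199, -1.5233)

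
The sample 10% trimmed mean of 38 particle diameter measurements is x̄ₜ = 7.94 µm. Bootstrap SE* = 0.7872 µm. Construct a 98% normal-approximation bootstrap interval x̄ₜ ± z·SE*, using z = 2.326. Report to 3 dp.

Margin = 2.326 × 0.7872 = 1.8310
Interval: 7.94 ± 1.8310

(6.109, 9.771)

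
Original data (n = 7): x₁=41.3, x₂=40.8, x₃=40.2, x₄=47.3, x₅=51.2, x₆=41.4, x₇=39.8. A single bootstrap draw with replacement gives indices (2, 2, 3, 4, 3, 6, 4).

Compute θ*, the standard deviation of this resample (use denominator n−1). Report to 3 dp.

Resample values: 40.8, 40.8, 40.2, 47.3, 40.2, 41.4, 47.3.
Mean = 42.5714; sum of squared deviations = 63.6143
s² = 63.6143 / 6 = 10.6024
s = √10.6024 = 3.256

θ* = 3.256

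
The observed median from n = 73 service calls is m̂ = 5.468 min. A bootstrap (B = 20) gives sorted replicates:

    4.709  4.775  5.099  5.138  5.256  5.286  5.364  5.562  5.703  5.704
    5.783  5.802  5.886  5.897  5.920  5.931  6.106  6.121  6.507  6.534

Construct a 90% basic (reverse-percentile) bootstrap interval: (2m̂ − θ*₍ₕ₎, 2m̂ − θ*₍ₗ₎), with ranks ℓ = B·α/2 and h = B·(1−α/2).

Percentile endpoints at ranks 1 and 19: θ*₍1₎ = 4.709, θ*₍19₎ = 6.507.
Basic interval reflects these around m̂:
  lower = 2 × 5.468 − 6.507 = 4.429
  upper = 2 × 5.468 − 4.709 = 6.227

(4.429, 6.227)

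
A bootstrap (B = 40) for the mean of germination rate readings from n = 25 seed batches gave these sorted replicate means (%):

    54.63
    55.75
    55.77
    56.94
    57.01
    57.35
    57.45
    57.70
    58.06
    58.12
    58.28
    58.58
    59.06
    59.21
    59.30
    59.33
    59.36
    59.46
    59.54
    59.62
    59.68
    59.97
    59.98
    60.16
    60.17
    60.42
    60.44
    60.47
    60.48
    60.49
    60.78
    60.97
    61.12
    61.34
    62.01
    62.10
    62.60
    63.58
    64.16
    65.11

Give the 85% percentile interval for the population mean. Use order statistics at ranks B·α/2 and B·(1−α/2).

(55.77, 62.60)

α = 0.15; lower rank = 40 × 0.075 = 3; upper rank = 40 × 0.925 = 37.
The 3rd smallest replicate is 55.77; the 37th is 62.60.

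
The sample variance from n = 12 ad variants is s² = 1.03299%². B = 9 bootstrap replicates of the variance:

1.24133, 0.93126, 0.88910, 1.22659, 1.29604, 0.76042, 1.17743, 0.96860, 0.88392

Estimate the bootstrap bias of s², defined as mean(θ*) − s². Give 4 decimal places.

mean(θ*) = (1.24133 + 0.93126 + 0.88910 + 1.22659 + 1.29604 + 0.76042 + 1.17743 + 0.96860 + 0.88392) / 9 = 1.04163
bias = 1.04163 − 1.03299

bias = +0.0086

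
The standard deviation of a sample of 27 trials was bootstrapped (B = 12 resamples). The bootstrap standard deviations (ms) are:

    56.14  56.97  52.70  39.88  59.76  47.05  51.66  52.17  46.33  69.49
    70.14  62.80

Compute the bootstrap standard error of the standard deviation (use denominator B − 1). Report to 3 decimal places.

SE* = 9.131

Bootstrap SE is the standard deviation of the 12 replicate standard deviations.
Mean of replicates: (56.14 + 56.97 + 52.70 + 39.88 + 59.76 + 47.05 + 51.66 + 52.17 + 46.33 + 69.49 + 70.14 + 62.80) / 12 = 665.0900 / 12 = 55.4242
Sum of squared deviations: (+0.7158)² + (+1.5458)² + (−2.7242)² + (−15.5442)² + (+4.3358)² + (−8.3742)² + (−3.7642)² + (−3.2542)² + (−9.0942)² + (+14.0658)² + (+14.7158)² + (+7.3758)² = 917.1391
Variance = 917.1391 / 11 = 83.3763
SE* = √83.3763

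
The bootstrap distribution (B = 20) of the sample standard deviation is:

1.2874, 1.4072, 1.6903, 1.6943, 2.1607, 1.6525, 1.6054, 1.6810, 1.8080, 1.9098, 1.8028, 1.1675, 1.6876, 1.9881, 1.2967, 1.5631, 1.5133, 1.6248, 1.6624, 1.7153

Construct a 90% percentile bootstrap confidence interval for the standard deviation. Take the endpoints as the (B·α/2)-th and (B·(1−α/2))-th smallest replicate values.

Sorted replicates: 1.1675, 1.2874, 1.2967, 1.4072, 1.5133, 1.5631, 1.6054, 1.6248, 1.6525, 1.6624, 1.6810, 1.6876, 1.6903, 1.6943, 1.7153, 1.8028, 1.8080, 1.9098, 1.9881, 2.1607
α = 0.10; lower rank = 20 × 0.050 = 1; upper rank = 20 × 0.950 = 19.
The 1st smallest replicate is 1.1675; the 19th is 1.9881.

(1.1675, 1.9881)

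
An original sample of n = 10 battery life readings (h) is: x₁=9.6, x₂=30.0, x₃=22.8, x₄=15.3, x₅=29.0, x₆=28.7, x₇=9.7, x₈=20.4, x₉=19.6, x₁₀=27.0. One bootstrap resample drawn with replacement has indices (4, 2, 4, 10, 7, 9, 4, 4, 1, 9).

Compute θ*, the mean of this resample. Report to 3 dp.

Resample values: 15.3, 30.0, 15.3, 27.0, 9.7, 19.6, 15.3, 15.3, 9.6, 19.6.
Mean = (15.3 + 30.0 + 15.3 + 27.0 + 9.7 + 19.6 + 15.3 + 15.3 + 9.6 + 19.6) / 10 = 176.70 / 10 = 17.670

θ* = 17.670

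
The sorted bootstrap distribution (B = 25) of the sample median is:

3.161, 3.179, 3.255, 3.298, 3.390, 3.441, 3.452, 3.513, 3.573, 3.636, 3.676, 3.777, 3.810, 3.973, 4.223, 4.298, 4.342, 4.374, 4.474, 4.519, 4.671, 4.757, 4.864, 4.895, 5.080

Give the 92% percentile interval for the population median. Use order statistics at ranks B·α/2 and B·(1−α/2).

(3.161, 4.895)

α = 0.08; lower rank = 25 × 0.040 = 1; upper rank = 25 × 0.960 = 24.
The 1st smallest replicate is 3.161; the 24th is 4.895.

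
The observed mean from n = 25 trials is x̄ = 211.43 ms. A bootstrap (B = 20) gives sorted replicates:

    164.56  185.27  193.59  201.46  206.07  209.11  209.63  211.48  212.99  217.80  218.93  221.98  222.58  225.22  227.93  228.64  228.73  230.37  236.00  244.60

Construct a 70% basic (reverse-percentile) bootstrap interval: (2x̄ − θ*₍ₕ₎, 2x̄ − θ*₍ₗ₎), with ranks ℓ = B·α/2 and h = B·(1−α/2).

(194.13, 229.27)

Percentile endpoints at ranks 3 and 17: θ*₍3₎ = 193.59, θ*₍17₎ = 228.73.
Basic interval reflects these around x̄:
  lower = 2 × 211.43 − 228.73 = 194.13
  upper = 2 × 211.43 − 193.59 = 229.27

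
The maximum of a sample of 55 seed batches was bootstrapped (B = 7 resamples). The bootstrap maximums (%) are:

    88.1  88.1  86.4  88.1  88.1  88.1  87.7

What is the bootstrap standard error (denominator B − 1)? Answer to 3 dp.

SE* = 0.635

Bootstrap SE is the standard deviation of the 7 replicate maximums.
Mean of replicates: (88.1 + 88.1 + 86.4 + 88.1 + 88.1 + 88.1 + 87.7) / 7 = 614.6000 / 7 = 87.8000
Sum of squared deviations: (+0.3000)² + (+0.3000)² + (−1.4000)² + (+0.3000)² + (+0.3000)² + (+0.3000)² + (−0.1000)² = 2.4200
Variance = 2.4200 / 6 = 0.4033
SE* = √0.4033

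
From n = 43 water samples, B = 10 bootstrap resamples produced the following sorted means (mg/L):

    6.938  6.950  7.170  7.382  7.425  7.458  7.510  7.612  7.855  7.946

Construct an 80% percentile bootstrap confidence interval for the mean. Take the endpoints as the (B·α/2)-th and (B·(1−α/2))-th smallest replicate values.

α = 0.20; lower rank = 10 × 0.100 = 1; upper rank = 10 × 0.900 = 9.
The 1st smallest replicate is 6.938; the 9th is 7.855.

(6.938, 7.855)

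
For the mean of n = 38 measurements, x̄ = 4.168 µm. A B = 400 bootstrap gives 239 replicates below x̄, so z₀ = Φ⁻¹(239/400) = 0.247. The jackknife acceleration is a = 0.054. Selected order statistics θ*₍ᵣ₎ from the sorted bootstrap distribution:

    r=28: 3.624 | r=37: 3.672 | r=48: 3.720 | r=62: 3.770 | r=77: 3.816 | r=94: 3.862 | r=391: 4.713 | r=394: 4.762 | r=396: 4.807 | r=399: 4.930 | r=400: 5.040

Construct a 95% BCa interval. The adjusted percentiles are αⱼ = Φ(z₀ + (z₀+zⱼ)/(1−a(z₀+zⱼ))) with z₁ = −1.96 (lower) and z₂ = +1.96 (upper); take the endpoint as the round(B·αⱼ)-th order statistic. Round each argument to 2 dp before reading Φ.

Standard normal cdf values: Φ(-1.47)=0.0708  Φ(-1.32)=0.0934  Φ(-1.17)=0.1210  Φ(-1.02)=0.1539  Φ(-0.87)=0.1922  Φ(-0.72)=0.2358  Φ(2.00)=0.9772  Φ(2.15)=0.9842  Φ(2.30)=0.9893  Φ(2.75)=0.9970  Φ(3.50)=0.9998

(3.672, 4.930)

Lower: z₀ + z₁ = 0.247 + (-1.960) = -1.713; 1 − a(z₀+z₁) = 1 − (0.054)(-1.713) = 1.0925; argument = 0.247 + (-1.713)/1.0925 = -1.3210 → -1.32.
α₁ = Φ(-1.32) = 0.0934; rank = round(400 × 0.0934) = 37; θ*₍37₎ = 3.672.
Upper: z₀ + z₂ = 2.207; 1 − a(z₀+z₂) = 0.8808; argument = 2.7526 → 2.75; α₂ = 0.9970; rank = 399; θ*₍399₎ = 4.930.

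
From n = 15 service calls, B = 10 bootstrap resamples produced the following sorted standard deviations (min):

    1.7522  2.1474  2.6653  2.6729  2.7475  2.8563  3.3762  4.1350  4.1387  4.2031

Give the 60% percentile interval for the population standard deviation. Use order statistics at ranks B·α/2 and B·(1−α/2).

α = 0.40; lower rank = 10 × 0.200 = 2; upper rank = 10 × 0.800 = 8.
The 2nd smallest replicate is 2.1474; the 8th is 4.1350.

(2.1474, 4.1350)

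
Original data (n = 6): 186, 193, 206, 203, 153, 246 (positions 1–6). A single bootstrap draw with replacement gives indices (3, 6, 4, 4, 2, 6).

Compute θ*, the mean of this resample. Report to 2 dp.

θ* = 216.17

Resample values: 206, 246, 203, 203, 193, 246.
Mean = (206 + 246 + 203 + 203 + 193 + 246) / 6 = 1297.0 / 6 = 216.17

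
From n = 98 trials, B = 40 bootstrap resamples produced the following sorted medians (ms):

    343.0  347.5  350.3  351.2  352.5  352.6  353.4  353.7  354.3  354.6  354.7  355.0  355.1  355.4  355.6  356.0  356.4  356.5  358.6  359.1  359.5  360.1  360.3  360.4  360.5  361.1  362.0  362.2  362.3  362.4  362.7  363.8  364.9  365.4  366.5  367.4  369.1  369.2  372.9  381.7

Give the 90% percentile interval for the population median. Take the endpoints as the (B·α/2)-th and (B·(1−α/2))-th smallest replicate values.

(347.5, 369.2)

α = 0.10; lower rank = 40 × 0.050 = 2; upper rank = 40 × 0.950 = 38.
The 2nd smallest replicate is 347.5; the 38th is 369.2.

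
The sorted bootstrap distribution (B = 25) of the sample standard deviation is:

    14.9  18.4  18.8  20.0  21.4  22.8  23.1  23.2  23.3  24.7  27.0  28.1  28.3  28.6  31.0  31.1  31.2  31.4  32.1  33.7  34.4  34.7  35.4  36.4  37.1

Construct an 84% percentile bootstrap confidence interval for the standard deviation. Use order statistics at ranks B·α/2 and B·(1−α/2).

α = 0.16; lower rank = 25 × 0.080 = 2; upper rank = 25 × 0.920 = 23.
The 2nd smallest replicate is 18.4; the 23rd is 35.4.

(18.4, 35.4)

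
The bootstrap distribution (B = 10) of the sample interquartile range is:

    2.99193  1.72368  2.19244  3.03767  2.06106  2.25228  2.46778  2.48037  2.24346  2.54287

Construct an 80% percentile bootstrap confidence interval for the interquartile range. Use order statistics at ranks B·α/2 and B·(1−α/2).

Sorted replicates: 1.72368, 2.06106, 2.19244, 2.24346, 2.25228, 2.46778, 2.48037, 2.54287, 2.99193, 3.03767
α = 0.20; lower rank = 10 × 0.100 = 1; upper rank = 10 × 0.900 = 9.
The 1st smallest replicate is 1.72368; the 9th is 2.99193.

(1.72368, 2.99193)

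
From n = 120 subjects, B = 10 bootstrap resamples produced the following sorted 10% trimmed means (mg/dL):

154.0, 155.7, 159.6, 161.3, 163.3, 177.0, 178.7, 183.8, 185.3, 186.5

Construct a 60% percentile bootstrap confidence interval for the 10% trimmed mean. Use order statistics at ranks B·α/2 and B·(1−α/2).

α = 0.40; lower rank = 10 × 0.200 = 2; upper rank = 10 × 0.800 = 8.
The 2nd smallest replicate is 155.7; the 8th is 183.8.

(155.7, 183.8)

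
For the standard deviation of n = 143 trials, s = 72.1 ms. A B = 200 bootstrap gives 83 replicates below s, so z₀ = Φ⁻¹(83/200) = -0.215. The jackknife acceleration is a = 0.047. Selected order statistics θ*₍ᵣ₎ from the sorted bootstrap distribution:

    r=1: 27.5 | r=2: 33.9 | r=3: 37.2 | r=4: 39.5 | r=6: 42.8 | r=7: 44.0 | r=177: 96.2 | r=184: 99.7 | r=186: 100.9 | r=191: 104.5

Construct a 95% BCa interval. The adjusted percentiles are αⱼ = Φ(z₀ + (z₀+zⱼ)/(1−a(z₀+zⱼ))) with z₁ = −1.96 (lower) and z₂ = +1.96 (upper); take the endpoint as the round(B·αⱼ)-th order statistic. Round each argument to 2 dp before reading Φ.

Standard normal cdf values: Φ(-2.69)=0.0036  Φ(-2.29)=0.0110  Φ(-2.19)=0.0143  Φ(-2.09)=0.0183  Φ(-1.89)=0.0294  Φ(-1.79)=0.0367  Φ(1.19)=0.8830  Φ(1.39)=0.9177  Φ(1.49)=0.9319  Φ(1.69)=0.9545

Lower: z₀ + z₁ = -0.215 + (-1.960) = -2.175; 1 − a(z₀+z₁) = 1 − (0.047)(-2.175) = 1.1022; argument = -0.215 + (-2.175)/1.1022 = -2.1883 → -2.19.
α₁ = Φ(-2.19) = 0.0143; rank = round(200 × 0.0143) = 3; θ*₍3₎ = 37.2.
Upper: z₀ + z₂ = 1.745; 1 − a(z₀+z₂) = 0.9180; argument = 1.6859 → 1.69; α₂ = 0.9545; rank = 191; θ*₍191₎ = 104.5.

(37.2, 104.5)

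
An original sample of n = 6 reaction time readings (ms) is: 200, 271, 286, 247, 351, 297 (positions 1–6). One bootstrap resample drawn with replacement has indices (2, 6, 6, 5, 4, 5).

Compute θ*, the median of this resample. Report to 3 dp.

θ* = 297.000

Resample values: 271, 297, 297, 351, 247, 351.
Sorted: 247, 271, 297, 297, 351, 351
Median = average of the two middle values = 297.000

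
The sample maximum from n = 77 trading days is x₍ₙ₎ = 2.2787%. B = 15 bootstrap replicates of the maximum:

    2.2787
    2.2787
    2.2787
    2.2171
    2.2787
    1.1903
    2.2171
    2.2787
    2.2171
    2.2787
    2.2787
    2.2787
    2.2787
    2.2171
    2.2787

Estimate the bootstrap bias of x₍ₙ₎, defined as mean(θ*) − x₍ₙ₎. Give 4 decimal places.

bias = −0.0890

mean(θ*) = (2.2787 + 2.2787 + 2.2787 + 2.2171 + 2.2787 + 1.1903 + 2.2171 + 2.2787 + 2.2171 + 2.2787 + 2.2787 + 2.2787 + 2.2787 + 2.2171 + 2.2787) / 15 = 2.18971
bias = 2.18971 − 2.2787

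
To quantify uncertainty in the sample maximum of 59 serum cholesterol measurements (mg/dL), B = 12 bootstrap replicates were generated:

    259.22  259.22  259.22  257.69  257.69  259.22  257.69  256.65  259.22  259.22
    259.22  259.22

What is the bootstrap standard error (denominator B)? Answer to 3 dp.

SE* = 0.883

Bootstrap SE is the standard deviation of the 12 replicate maximums.
Mean of replicates: (259.22 + 259.22 + 259.22 + 257.69 + 257.69 + 259.22 + 257.69 + 256.65 + 259.22 + 259.22 + 259.22 + 259.22) / 12 = 3103.4800 / 12 = 258.6233
Sum of squared deviations: (+0.5967)² + (+0.5967)² + (+0.5967)² + (−0.9333)² + (−0.9333)² + (+0.5967)² + (−0.9333)² + (−1.9733)² + (+0.5967)² + (+0.5967)² + (+0.5967)² + (+0.5967)² = 9.3555
Variance = 9.3555 / 12 = 0.7796
SE* = √0.7796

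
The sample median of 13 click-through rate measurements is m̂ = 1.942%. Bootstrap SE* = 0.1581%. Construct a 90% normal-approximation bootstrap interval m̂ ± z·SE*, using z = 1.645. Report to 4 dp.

Margin = 1.645 × 0.1581 = 0.26007
Interval: 1.942 ± 0.26007

(1.6819, 2.2021)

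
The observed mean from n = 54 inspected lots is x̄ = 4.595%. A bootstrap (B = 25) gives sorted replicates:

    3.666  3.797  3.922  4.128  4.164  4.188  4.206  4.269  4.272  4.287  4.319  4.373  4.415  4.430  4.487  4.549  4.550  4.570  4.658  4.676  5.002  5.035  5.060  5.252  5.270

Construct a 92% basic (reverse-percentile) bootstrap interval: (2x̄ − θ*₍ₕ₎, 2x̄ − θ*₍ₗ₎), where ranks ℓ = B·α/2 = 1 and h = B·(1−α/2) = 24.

(3.938, 5.524)

Percentile endpoints at ranks 1 and 24: θ*₍1₎ = 3.666, θ*₍24₎ = 5.252.
Basic interval reflects these around x̄:
  lower = 2 × 4.595 − 5.252 = 3.938
  upper = 2 × 4.595 − 3.666 = 5.524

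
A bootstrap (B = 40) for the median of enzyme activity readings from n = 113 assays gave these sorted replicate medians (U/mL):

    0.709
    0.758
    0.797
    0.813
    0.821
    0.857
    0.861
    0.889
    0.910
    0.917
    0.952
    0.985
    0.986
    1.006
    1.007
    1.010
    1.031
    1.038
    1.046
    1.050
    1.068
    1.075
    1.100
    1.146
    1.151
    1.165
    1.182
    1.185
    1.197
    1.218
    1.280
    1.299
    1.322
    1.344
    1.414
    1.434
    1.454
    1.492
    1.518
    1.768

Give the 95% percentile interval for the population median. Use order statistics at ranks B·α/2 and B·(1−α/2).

α = 0.05; lower rank = 40 × 0.025 = 1; upper rank = 40 × 0.975 = 39.
The 1st smallest replicate is 0.709; the 39th is 1.518.

(0.709, 1.518)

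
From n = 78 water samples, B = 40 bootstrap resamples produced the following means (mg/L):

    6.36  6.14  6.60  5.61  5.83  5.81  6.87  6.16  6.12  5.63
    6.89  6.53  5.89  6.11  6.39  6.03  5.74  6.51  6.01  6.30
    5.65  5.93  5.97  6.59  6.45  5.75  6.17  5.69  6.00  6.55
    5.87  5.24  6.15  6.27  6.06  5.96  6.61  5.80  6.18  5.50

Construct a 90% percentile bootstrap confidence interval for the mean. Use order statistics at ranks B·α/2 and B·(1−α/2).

Sorted replicates: 5.24, 5.50, 5.61, 5.63, 5.65, 5.69, 5.74, 5.75, 5.80, 5.81, 5.83, 5.87, 5.89, 5.93, 5.96, 5.97, 6.00, 6.01, 6.03, 6.06, 6.11, 6.12, 6.14, 6.15, 6.16, 6.17, 6.18, 6.27, 6.30, 6.36, 6.39, 6.45, 6.51, 6.53, 6.55, 6.59, 6.60, 6.61, 6.87, 6.89
α = 0.10; lower rank = 40 × 0.050 = 2; upper rank = 40 × 0.950 = 38.
The 2nd smallest replicate is 5.50; the 38th is 6.61.

(5.50, 6.61)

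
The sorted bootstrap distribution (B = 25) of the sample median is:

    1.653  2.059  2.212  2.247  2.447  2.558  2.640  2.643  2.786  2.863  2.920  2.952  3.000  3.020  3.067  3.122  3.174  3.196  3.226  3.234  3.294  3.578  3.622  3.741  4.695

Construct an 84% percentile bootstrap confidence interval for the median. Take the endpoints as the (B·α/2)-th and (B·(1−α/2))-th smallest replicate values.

(2.059, 3.622)

α = 0.16; lower rank = 25 × 0.080 = 2; upper rank = 25 × 0.920 = 23.
The 2nd smallest replicate is 2.059; the 23rd is 3.622.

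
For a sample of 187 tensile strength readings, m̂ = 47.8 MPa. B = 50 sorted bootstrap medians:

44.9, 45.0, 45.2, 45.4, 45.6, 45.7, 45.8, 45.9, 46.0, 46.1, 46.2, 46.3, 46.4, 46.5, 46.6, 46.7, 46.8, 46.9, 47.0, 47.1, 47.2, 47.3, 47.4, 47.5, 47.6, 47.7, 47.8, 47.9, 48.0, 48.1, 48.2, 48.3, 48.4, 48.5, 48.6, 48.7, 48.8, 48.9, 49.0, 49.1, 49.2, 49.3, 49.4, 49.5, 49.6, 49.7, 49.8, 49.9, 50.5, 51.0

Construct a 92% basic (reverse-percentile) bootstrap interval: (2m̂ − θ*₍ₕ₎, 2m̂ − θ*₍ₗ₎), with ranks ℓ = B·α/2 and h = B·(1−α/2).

(45.7, 50.6)

Percentile endpoints at ranks 2 and 48: θ*₍2₎ = 45.0, θ*₍48₎ = 49.9.
Basic interval reflects these around m̂:
  lower = 2 × 47.8 − 49.9 = 45.7
  upper = 2 × 47.8 − 45.0 = 50.6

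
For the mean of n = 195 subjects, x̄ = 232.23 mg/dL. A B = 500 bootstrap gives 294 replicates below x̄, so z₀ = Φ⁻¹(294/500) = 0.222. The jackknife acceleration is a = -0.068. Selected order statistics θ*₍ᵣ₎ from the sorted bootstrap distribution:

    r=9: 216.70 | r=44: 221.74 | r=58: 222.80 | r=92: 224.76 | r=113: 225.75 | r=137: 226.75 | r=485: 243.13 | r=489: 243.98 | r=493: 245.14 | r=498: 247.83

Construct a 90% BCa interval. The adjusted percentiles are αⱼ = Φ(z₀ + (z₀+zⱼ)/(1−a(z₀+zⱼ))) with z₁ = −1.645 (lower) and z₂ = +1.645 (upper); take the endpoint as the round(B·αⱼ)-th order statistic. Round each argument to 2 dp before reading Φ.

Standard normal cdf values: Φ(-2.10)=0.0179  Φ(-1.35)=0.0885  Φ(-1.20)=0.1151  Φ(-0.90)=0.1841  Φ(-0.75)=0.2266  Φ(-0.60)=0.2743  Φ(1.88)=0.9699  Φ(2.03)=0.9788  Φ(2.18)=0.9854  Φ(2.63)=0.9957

(221.74, 243.13)

Lower: z₀ + z₁ = 0.222 + (-1.645) = -1.423; 1 − a(z₀+z₁) = 1 − (-0.068)(-1.423) = 0.9032; argument = 0.222 + (-1.423)/0.9032 = -1.3534 → -1.35.
α₁ = Φ(-1.35) = 0.0885; rank = round(500 × 0.0885) = 44; θ*₍44₎ = 221.74.
Upper: z₀ + z₂ = 1.867; 1 − a(z₀+z₂) = 1.1270; argument = 1.8787 → 1.88; α₂ = 0.9699; rank = 485; θ*₍485₎ = 243.13.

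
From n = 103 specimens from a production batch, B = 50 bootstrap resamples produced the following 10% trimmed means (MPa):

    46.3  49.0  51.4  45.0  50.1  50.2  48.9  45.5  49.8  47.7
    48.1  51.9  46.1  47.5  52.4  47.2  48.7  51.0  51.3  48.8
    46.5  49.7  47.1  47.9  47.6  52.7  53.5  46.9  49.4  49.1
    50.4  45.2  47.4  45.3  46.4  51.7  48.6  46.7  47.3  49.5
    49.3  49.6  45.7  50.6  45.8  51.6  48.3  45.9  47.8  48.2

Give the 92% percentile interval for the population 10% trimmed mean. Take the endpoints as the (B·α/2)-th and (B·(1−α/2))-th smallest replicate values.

Sorted replicates: 45.0, 45.2, 45.3, 45.5, 45.7, 45.8, 45.9, 46.1, 46.3, 46.4, 46.5, 46.7, 46.9, 47.1, 47.2, 47.3, 47.4, 47.5, 47.6, 47.7, 47.8, 47.9, 48.1, 48.2, 48.3, 48.6, 48.7, 48.8, 48.9, 49.0, 49.1, 49.3, 49.4, 49.5, 49.6, 49.7, 49.8, 50.1, 50.2, 50.4, 50.6, 51.0, 51.3, 51.4, 51.6, 51.7, 51.9, 52.4, 52.7, 53.5
α = 0.08; lower rank = 50 × 0.040 = 2; upper rank = 50 × 0.960 = 48.
The 2nd smallest replicate is 45.2; the 48th is 52.4.

(45.2, 52.4)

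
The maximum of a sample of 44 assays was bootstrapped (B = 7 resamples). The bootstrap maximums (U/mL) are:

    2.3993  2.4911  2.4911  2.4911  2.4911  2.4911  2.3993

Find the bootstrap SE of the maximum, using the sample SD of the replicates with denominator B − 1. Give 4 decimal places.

SE* = 0.0448

Bootstrap SE is the standard deviation of the 7 replicate maximums.
Mean of replicates: (2.3993 + 2.4911 + 2.4911 + 2.4911 + 2.4911 + 2.4911 + 2.3993) / 7 = 17.25410 / 7 = 2.46487
Sum of squared deviations: (−0.06557)² + (+0.02623)² + (+0.02623)² + (+0.02623)² + (+0.02623)² + (+0.02623)² + (−0.06557)² = 0.01204
Variance = 0.01204 / 6 = 0.00201
SE* = √0.00201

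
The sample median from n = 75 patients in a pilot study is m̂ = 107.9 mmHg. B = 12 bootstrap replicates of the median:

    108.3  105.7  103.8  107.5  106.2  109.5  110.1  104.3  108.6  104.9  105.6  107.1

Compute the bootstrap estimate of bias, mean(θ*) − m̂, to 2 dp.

mean(θ*) = (108.3 + 105.7 + 103.8 + 107.5 + 106.2 + 109.5 + 110.1 + 104.3 + 108.6 + 104.9 + 105.6 + 107.1) / 12 = 106.800
bias = 106.800 − 107.9

bias = −1.10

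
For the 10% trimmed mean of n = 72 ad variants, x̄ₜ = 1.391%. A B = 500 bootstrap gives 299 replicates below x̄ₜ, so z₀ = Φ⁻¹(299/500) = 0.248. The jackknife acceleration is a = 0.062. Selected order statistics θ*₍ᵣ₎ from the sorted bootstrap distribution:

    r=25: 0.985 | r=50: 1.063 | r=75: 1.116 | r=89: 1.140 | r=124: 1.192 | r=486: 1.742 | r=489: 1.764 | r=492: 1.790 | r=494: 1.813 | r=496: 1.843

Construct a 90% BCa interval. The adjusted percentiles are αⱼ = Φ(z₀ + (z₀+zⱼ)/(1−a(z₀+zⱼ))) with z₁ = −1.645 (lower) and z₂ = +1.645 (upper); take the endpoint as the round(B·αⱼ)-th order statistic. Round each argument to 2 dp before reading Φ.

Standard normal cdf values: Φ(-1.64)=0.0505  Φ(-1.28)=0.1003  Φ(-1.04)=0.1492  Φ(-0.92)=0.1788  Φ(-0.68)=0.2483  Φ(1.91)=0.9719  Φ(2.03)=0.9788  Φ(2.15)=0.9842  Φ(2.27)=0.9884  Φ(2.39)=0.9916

(1.116, 1.843)

Lower: z₀ + z₁ = 0.248 + (-1.645) = -1.397; 1 − a(z₀+z₁) = 1 − (0.062)(-1.397) = 1.0866; argument = 0.248 + (-1.397)/1.0866 = -1.0376 → -1.04.
α₁ = Φ(-1.04) = 0.1492; rank = round(500 × 0.1492) = 75; θ*₍75₎ = 1.116.
Upper: z₀ + z₂ = 1.893; 1 − a(z₀+z₂) = 0.8826; argument = 2.3927 → 2.39; α₂ = 0.9916; rank = 496; θ*₍496₎ = 1.843.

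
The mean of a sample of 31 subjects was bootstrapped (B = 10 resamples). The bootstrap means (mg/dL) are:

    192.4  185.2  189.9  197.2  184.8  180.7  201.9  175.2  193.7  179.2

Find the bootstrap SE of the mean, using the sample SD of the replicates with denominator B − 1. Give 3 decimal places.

Bootstrap SE is the standard deviation of the 10 replicate means.
Mean of replicates: (192.4 + 185.2 + 189.9 + 197.2 + 184.8 + 180.7 + 201.9 + 175.2 + 193.7 + 179.2) / 10 = 1880.2000 / 10 = 188.0200
Sum of squared deviations: (+4.3800)² + (−2.8200)² + (+1.8800)² + (+9.1800)² + (−3.2200)² + (−7.3200)² + (+13.8800)² + (−12.8200)² + (+5.6800)² + (−8.8200)² = 645.9560
Variance = 645.9560 / 9 = 71.7729
SE* = √71.7729

SE* = 8.472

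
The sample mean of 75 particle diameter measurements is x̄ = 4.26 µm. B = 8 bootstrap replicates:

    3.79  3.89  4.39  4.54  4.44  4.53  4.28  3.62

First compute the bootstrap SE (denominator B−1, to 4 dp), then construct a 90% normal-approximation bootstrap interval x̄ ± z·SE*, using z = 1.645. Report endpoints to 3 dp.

(3.663, 4.857)

Mean of replicates = 4.1850; sum of squared deviations = 0.9234; SE* = √(0.9234/7) = 0.3632
Margin = 1.645 × 0.3632 = 0.5975
Interval: 4.26 ± 0.5975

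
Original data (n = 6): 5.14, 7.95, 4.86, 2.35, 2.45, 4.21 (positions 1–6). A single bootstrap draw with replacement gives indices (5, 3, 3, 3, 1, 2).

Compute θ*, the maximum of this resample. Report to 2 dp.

Resample values: 2.45, 4.86, 4.86, 4.86, 5.14, 7.95.
Maximum = 7.95

θ* = 7.95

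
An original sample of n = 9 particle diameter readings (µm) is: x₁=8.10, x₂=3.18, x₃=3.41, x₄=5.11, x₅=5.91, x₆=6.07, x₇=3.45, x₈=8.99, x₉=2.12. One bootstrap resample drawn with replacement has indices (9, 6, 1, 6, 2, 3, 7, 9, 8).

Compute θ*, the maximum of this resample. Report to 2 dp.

θ* = 8.99

Resample values: 2.12, 6.07, 8.10, 6.07, 3.18, 3.41, 3.45, 2.12, 8.99.
Maximum = 8.99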